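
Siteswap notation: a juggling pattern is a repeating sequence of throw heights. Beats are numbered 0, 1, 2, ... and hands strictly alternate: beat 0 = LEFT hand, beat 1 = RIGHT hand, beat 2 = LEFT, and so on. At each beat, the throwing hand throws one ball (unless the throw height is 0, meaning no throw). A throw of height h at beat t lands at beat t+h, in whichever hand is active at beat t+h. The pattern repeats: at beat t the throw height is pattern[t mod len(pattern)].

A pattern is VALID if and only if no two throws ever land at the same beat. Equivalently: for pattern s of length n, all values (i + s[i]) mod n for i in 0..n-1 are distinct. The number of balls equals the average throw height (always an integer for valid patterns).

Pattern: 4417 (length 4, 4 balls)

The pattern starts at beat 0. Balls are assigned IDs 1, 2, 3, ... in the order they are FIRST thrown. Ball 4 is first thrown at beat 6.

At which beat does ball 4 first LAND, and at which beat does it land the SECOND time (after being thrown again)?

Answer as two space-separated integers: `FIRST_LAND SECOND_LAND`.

Answer: 7 14

Derivation:
Beat 0 (L): throw ball1 h=4 -> lands@4:L; in-air after throw: [b1@4:L]
Beat 1 (R): throw ball2 h=4 -> lands@5:R; in-air after throw: [b1@4:L b2@5:R]
Beat 2 (L): throw ball3 h=1 -> lands@3:R; in-air after throw: [b3@3:R b1@4:L b2@5:R]
Beat 3 (R): throw ball3 h=7 -> lands@10:L; in-air after throw: [b1@4:L b2@5:R b3@10:L]
Beat 4 (L): throw ball1 h=4 -> lands@8:L; in-air after throw: [b2@5:R b1@8:L b3@10:L]
Beat 5 (R): throw ball2 h=4 -> lands@9:R; in-air after throw: [b1@8:L b2@9:R b3@10:L]
Beat 6 (L): throw ball4 h=1 -> lands@7:R; in-air after throw: [b4@7:R b1@8:L b2@9:R b3@10:L]
Beat 7 (R): throw ball4 h=7 -> lands@14:L; in-air after throw: [b1@8:L b2@9:R b3@10:L b4@14:L]
Beat 8 (L): throw ball1 h=4 -> lands@12:L; in-air after throw: [b2@9:R b3@10:L b1@12:L b4@14:L]
Beat 9 (R): throw ball2 h=4 -> lands@13:R; in-air after throw: [b3@10:L b1@12:L b2@13:R b4@14:L]
Beat 10 (L): throw ball3 h=1 -> lands@11:R; in-air after throw: [b3@11:R b1@12:L b2@13:R b4@14:L]
Beat 11 (R): throw ball3 h=7 -> lands@18:L; in-air after throw: [b1@12:L b2@13:R b4@14:L b3@18:L]
Beat 12 (L): throw ball1 h=4 -> lands@16:L; in-air after throw: [b2@13:R b4@14:L b1@16:L b3@18:L]
Ball 4: thrown@6 h=1 -> first land @7; rethrown@7 h=7 -> second land @14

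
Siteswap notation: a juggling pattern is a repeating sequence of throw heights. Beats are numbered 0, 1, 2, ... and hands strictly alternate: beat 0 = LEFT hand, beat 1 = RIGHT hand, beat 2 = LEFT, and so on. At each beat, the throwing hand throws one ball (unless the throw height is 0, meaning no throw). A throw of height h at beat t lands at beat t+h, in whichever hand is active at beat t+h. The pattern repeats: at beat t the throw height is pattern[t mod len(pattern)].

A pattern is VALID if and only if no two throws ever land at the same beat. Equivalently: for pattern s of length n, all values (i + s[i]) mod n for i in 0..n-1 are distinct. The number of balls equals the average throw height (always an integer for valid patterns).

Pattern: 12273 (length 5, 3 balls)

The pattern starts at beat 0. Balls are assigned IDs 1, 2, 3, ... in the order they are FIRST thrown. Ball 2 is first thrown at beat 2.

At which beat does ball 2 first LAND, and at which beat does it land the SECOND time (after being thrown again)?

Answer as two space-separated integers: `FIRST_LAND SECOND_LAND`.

Beat 0 (L): throw ball1 h=1 -> lands@1:R; in-air after throw: [b1@1:R]
Beat 1 (R): throw ball1 h=2 -> lands@3:R; in-air after throw: [b1@3:R]
Beat 2 (L): throw ball2 h=2 -> lands@4:L; in-air after throw: [b1@3:R b2@4:L]
Beat 3 (R): throw ball1 h=7 -> lands@10:L; in-air after throw: [b2@4:L b1@10:L]
Beat 4 (L): throw ball2 h=3 -> lands@7:R; in-air after throw: [b2@7:R b1@10:L]
Beat 5 (R): throw ball3 h=1 -> lands@6:L; in-air after throw: [b3@6:L b2@7:R b1@10:L]
Beat 6 (L): throw ball3 h=2 -> lands@8:L; in-air after throw: [b2@7:R b3@8:L b1@10:L]
Beat 7 (R): throw ball2 h=2 -> lands@9:R; in-air after throw: [b3@8:L b2@9:R b1@10:L]
Ball 2: thrown@2 h=2 -> first land @4; rethrown@4 h=3 -> second land @7

Answer: 4 7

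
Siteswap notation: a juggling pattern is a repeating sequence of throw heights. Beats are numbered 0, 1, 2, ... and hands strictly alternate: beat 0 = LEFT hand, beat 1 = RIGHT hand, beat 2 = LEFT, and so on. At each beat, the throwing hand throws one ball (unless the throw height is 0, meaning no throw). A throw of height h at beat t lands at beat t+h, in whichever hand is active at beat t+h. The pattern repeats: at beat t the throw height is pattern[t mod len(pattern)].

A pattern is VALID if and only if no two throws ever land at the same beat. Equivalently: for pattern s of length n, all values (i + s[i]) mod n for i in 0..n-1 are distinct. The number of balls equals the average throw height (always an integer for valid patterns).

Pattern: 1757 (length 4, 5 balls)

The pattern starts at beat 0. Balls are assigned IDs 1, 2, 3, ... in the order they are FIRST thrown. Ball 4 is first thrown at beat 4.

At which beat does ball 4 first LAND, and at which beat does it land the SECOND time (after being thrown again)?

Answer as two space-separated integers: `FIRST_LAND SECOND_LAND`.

Answer: 5 12

Derivation:
Beat 0 (L): throw ball1 h=1 -> lands@1:R; in-air after throw: [b1@1:R]
Beat 1 (R): throw ball1 h=7 -> lands@8:L; in-air after throw: [b1@8:L]
Beat 2 (L): throw ball2 h=5 -> lands@7:R; in-air after throw: [b2@7:R b1@8:L]
Beat 3 (R): throw ball3 h=7 -> lands@10:L; in-air after throw: [b2@7:R b1@8:L b3@10:L]
Beat 4 (L): throw ball4 h=1 -> lands@5:R; in-air after throw: [b4@5:R b2@7:R b1@8:L b3@10:L]
Beat 5 (R): throw ball4 h=7 -> lands@12:L; in-air after throw: [b2@7:R b1@8:L b3@10:L b4@12:L]
Beat 6 (L): throw ball5 h=5 -> lands@11:R; in-air after throw: [b2@7:R b1@8:L b3@10:L b5@11:R b4@12:L]
Beat 7 (R): throw ball2 h=7 -> lands@14:L; in-air after throw: [b1@8:L b3@10:L b5@11:R b4@12:L b2@14:L]
Beat 8 (L): throw ball1 h=1 -> lands@9:R; in-air after throw: [b1@9:R b3@10:L b5@11:R b4@12:L b2@14:L]
Beat 9 (R): throw ball1 h=7 -> lands@16:L; in-air after throw: [b3@10:L b5@11:R b4@12:L b2@14:L b1@16:L]
Beat 10 (L): throw ball3 h=5 -> lands@15:R; in-air after throw: [b5@11:R b4@12:L b2@14:L b3@15:R b1@16:L]
Beat 11 (R): throw ball5 h=7 -> lands@18:L; in-air after throw: [b4@12:L b2@14:L b3@15:R b1@16:L b5@18:L]
Beat 12 (L): throw ball4 h=1 -> lands@13:R; in-air after throw: [b4@13:R b2@14:L b3@15:R b1@16:L b5@18:L]
Ball 4: thrown@4 h=1 -> first land @5; rethrown@5 h=7 -> second land @12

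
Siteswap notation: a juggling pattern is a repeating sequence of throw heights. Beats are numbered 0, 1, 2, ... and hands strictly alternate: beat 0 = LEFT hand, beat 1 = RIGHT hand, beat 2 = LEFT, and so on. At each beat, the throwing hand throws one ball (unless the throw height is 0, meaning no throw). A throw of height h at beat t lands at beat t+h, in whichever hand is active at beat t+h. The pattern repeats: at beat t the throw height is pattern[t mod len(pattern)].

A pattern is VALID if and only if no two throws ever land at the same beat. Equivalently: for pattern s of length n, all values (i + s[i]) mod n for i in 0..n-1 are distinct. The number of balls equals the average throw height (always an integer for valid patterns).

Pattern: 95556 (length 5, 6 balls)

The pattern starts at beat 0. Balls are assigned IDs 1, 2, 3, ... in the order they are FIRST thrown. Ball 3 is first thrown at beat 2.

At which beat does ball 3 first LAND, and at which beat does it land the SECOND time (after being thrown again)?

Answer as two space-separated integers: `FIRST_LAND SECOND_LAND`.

Beat 0 (L): throw ball1 h=9 -> lands@9:R; in-air after throw: [b1@9:R]
Beat 1 (R): throw ball2 h=5 -> lands@6:L; in-air after throw: [b2@6:L b1@9:R]
Beat 2 (L): throw ball3 h=5 -> lands@7:R; in-air after throw: [b2@6:L b3@7:R b1@9:R]
Beat 3 (R): throw ball4 h=5 -> lands@8:L; in-air after throw: [b2@6:L b3@7:R b4@8:L b1@9:R]
Beat 4 (L): throw ball5 h=6 -> lands@10:L; in-air after throw: [b2@6:L b3@7:R b4@8:L b1@9:R b5@10:L]
Beat 5 (R): throw ball6 h=9 -> lands@14:L; in-air after throw: [b2@6:L b3@7:R b4@8:L b1@9:R b5@10:L b6@14:L]
Beat 6 (L): throw ball2 h=5 -> lands@11:R; in-air after throw: [b3@7:R b4@8:L b1@9:R b5@10:L b2@11:R b6@14:L]
Beat 7 (R): throw ball3 h=5 -> lands@12:L; in-air after throw: [b4@8:L b1@9:R b5@10:L b2@11:R b3@12:L b6@14:L]
Beat 8 (L): throw ball4 h=5 -> lands@13:R; in-air after throw: [b1@9:R b5@10:L b2@11:R b3@12:L b4@13:R b6@14:L]
Beat 9 (R): throw ball1 h=6 -> lands@15:R; in-air after throw: [b5@10:L b2@11:R b3@12:L b4@13:R b6@14:L b1@15:R]
Beat 10 (L): throw ball5 h=9 -> lands@19:R; in-air after throw: [b2@11:R b3@12:L b4@13:R b6@14:L b1@15:R b5@19:R]
Beat 11 (R): throw ball2 h=5 -> lands@16:L; in-air after throw: [b3@12:L b4@13:R b6@14:L b1@15:R b2@16:L b5@19:R]
Beat 12 (L): throw ball3 h=5 -> lands@17:R; in-air after throw: [b4@13:R b6@14:L b1@15:R b2@16:L b3@17:R b5@19:R]
Ball 3: thrown@2 h=5 -> first land @7; rethrown@7 h=5 -> second land @12

Answer: 7 12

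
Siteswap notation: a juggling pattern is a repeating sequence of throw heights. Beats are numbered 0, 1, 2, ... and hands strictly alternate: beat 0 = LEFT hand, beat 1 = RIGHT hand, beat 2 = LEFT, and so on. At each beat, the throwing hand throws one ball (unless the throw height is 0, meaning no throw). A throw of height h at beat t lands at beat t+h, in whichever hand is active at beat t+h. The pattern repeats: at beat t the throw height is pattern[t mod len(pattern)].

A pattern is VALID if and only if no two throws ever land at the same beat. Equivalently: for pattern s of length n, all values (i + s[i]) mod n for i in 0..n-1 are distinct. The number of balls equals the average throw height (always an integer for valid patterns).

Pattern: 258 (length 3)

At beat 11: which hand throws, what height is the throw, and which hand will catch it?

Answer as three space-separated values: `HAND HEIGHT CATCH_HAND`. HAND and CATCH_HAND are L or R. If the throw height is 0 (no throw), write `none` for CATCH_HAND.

Answer: R 8 R

Derivation:
Beat 11: 11 mod 2 = 1, so hand = R
Throw height = pattern[11 mod 3] = pattern[2] = 8
Lands at beat 11+8=19, 19 mod 2 = 1, so catch hand = R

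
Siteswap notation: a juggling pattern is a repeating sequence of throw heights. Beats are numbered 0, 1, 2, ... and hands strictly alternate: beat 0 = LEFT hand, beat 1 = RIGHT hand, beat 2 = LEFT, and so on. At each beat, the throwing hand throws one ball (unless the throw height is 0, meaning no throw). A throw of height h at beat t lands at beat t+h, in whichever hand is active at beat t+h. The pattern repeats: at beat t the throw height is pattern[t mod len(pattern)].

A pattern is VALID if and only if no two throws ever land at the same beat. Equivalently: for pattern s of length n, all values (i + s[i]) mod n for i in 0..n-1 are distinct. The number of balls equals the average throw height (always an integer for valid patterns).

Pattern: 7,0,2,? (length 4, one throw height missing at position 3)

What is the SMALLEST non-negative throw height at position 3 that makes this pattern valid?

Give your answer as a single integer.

Answer: 3

Derivation:
i=0: (0 + 7) mod 4 = 3
i=1: (1 + 0) mod 4 = 1
i=2: (2 + 2) mod 4 = 0
i=3: s[i]=? (unknown)
Known residues: [0, 1, 3]; need a permutation of 0..3, so missing residue r = 2
Need (3 + s) mod 4 = 2; smallest s = (2 - 3) mod 4 = 3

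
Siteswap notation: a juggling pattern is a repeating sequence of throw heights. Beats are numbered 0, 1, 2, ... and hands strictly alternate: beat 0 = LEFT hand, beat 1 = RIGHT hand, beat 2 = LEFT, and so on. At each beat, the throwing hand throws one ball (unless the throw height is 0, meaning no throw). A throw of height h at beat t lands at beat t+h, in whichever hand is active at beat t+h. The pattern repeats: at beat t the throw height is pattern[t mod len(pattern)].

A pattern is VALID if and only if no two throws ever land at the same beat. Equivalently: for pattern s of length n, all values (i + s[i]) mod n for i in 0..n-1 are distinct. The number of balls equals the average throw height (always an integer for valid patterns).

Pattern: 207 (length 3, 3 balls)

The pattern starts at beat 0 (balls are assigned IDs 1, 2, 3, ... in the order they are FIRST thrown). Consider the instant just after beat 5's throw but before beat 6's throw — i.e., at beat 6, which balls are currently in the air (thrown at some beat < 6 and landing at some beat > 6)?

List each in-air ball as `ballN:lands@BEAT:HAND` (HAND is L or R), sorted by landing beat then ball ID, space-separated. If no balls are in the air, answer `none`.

Beat 0 (L): throw ball1 h=2 -> lands@2:L; in-air after throw: [b1@2:L]
Beat 2 (L): throw ball1 h=7 -> lands@9:R; in-air after throw: [b1@9:R]
Beat 3 (R): throw ball2 h=2 -> lands@5:R; in-air after throw: [b2@5:R b1@9:R]
Beat 5 (R): throw ball2 h=7 -> lands@12:L; in-air after throw: [b1@9:R b2@12:L]
Beat 6 (L): throw ball3 h=2 -> lands@8:L; in-air after throw: [b3@8:L b1@9:R b2@12:L]

Answer: ball1:lands@9:R ball2:lands@12:L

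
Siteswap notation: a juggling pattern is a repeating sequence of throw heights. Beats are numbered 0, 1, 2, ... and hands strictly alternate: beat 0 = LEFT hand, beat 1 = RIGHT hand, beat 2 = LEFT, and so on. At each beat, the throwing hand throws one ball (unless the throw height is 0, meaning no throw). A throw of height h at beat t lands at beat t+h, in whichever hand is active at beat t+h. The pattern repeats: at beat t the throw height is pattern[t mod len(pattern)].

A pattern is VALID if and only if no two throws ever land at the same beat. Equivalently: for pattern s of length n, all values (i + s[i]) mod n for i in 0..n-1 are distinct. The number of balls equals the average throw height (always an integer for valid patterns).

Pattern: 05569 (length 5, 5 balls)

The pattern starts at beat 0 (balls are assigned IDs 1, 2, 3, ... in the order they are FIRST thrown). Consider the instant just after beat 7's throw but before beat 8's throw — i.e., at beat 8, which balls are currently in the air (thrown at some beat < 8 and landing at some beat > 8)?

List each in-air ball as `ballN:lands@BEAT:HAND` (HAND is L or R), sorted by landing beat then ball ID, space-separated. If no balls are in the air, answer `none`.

Beat 1 (R): throw ball1 h=5 -> lands@6:L; in-air after throw: [b1@6:L]
Beat 2 (L): throw ball2 h=5 -> lands@7:R; in-air after throw: [b1@6:L b2@7:R]
Beat 3 (R): throw ball3 h=6 -> lands@9:R; in-air after throw: [b1@6:L b2@7:R b3@9:R]
Beat 4 (L): throw ball4 h=9 -> lands@13:R; in-air after throw: [b1@6:L b2@7:R b3@9:R b4@13:R]
Beat 6 (L): throw ball1 h=5 -> lands@11:R; in-air after throw: [b2@7:R b3@9:R b1@11:R b4@13:R]
Beat 7 (R): throw ball2 h=5 -> lands@12:L; in-air after throw: [b3@9:R b1@11:R b2@12:L b4@13:R]
Beat 8 (L): throw ball5 h=6 -> lands@14:L; in-air after throw: [b3@9:R b1@11:R b2@12:L b4@13:R b5@14:L]

Answer: ball3:lands@9:R ball1:lands@11:R ball2:lands@12:L ball4:lands@13:R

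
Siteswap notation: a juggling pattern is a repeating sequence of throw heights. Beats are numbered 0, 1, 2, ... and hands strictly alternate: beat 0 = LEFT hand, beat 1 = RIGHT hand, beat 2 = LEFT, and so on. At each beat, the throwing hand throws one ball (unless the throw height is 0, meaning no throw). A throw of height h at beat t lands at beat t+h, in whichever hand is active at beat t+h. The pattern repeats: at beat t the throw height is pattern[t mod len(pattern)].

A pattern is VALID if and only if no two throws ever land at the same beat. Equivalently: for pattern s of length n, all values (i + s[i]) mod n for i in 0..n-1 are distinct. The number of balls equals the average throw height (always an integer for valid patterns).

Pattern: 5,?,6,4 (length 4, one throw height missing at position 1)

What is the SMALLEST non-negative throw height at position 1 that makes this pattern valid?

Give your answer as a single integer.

Answer: 1

Derivation:
i=0: (0 + 5) mod 4 = 1
i=1: s[i]=? (unknown)
i=2: (2 + 6) mod 4 = 0
i=3: (3 + 4) mod 4 = 3
Known residues: [0, 1, 3]; need a permutation of 0..3, so missing residue r = 2
Need (1 + s) mod 4 = 2; smallest s = (2 - 1) mod 4 = 1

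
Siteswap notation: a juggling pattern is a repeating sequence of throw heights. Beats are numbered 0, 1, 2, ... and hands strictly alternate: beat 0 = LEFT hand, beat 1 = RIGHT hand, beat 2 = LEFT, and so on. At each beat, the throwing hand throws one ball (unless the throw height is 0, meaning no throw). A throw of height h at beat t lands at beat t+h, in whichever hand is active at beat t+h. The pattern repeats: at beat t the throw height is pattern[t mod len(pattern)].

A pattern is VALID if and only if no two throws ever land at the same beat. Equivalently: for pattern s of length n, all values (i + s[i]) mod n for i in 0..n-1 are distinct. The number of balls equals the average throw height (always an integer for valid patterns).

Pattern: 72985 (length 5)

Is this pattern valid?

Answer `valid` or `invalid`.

i=0: (i + s[i]) mod n = (0 + 7) mod 5 = 2
i=1: (i + s[i]) mod n = (1 + 2) mod 5 = 3
i=2: (i + s[i]) mod n = (2 + 9) mod 5 = 1
i=3: (i + s[i]) mod n = (3 + 8) mod 5 = 1
i=4: (i + s[i]) mod n = (4 + 5) mod 5 = 4
Residues: [2, 3, 1, 1, 4], distinct: False

Answer: invalid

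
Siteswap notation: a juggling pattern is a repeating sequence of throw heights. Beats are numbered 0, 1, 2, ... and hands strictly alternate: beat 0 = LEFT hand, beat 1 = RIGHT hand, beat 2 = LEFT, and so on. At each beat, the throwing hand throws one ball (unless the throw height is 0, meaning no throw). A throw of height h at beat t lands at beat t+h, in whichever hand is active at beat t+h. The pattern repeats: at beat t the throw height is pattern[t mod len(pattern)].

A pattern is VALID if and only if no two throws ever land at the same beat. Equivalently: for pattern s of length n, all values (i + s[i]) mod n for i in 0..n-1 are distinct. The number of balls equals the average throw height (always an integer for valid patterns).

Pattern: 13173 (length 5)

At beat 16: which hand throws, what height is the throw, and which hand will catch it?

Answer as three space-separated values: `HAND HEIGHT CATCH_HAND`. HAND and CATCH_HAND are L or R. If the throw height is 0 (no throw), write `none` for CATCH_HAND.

Answer: L 3 R

Derivation:
Beat 16: 16 mod 2 = 0, so hand = L
Throw height = pattern[16 mod 5] = pattern[1] = 3
Lands at beat 16+3=19, 19 mod 2 = 1, so catch hand = R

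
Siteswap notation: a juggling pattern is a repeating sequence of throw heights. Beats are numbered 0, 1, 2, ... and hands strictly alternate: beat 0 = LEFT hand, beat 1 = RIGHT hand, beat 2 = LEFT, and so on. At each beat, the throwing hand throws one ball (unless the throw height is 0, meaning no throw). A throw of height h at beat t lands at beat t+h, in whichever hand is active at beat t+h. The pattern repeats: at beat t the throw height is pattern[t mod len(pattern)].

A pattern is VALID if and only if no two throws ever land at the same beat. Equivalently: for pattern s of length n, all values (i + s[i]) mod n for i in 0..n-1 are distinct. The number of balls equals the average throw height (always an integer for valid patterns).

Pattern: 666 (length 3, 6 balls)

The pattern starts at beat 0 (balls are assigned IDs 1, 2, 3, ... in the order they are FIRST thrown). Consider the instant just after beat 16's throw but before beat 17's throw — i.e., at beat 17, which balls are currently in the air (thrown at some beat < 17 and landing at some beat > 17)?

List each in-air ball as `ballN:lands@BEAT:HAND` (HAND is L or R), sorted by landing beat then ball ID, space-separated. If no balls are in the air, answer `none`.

Beat 0 (L): throw ball1 h=6 -> lands@6:L; in-air after throw: [b1@6:L]
Beat 1 (R): throw ball2 h=6 -> lands@7:R; in-air after throw: [b1@6:L b2@7:R]
Beat 2 (L): throw ball3 h=6 -> lands@8:L; in-air after throw: [b1@6:L b2@7:R b3@8:L]
Beat 3 (R): throw ball4 h=6 -> lands@9:R; in-air after throw: [b1@6:L b2@7:R b3@8:L b4@9:R]
Beat 4 (L): throw ball5 h=6 -> lands@10:L; in-air after throw: [b1@6:L b2@7:R b3@8:L b4@9:R b5@10:L]
Beat 5 (R): throw ball6 h=6 -> lands@11:R; in-air after throw: [b1@6:L b2@7:R b3@8:L b4@9:R b5@10:L b6@11:R]
Beat 6 (L): throw ball1 h=6 -> lands@12:L; in-air after throw: [b2@7:R b3@8:L b4@9:R b5@10:L b6@11:R b1@12:L]
Beat 7 (R): throw ball2 h=6 -> lands@13:R; in-air after throw: [b3@8:L b4@9:R b5@10:L b6@11:R b1@12:L b2@13:R]
Beat 8 (L): throw ball3 h=6 -> lands@14:L; in-air after throw: [b4@9:R b5@10:L b6@11:R b1@12:L b2@13:R b3@14:L]
Beat 9 (R): throw ball4 h=6 -> lands@15:R; in-air after throw: [b5@10:L b6@11:R b1@12:L b2@13:R b3@14:L b4@15:R]
Beat 10 (L): throw ball5 h=6 -> lands@16:L; in-air after throw: [b6@11:R b1@12:L b2@13:R b3@14:L b4@15:R b5@16:L]
Beat 11 (R): throw ball6 h=6 -> lands@17:R; in-air after throw: [b1@12:L b2@13:R b3@14:L b4@15:R b5@16:L b6@17:R]
Beat 12 (L): throw ball1 h=6 -> lands@18:L; in-air after throw: [b2@13:R b3@14:L b4@15:R b5@16:L b6@17:R b1@18:L]
Beat 13 (R): throw ball2 h=6 -> lands@19:R; in-air after throw: [b3@14:L b4@15:R b5@16:L b6@17:R b1@18:L b2@19:R]
Beat 14 (L): throw ball3 h=6 -> lands@20:L; in-air after throw: [b4@15:R b5@16:L b6@17:R b1@18:L b2@19:R b3@20:L]
Beat 15 (R): throw ball4 h=6 -> lands@21:R; in-air after throw: [b5@16:L b6@17:R b1@18:L b2@19:R b3@20:L b4@21:R]
Beat 16 (L): throw ball5 h=6 -> lands@22:L; in-air after throw: [b6@17:R b1@18:L b2@19:R b3@20:L b4@21:R b5@22:L]
Beat 17 (R): throw ball6 h=6 -> lands@23:R; in-air after throw: [b1@18:L b2@19:R b3@20:L b4@21:R b5@22:L b6@23:R]

Answer: ball1:lands@18:L ball2:lands@19:R ball3:lands@20:L ball4:lands@21:R ball5:lands@22:L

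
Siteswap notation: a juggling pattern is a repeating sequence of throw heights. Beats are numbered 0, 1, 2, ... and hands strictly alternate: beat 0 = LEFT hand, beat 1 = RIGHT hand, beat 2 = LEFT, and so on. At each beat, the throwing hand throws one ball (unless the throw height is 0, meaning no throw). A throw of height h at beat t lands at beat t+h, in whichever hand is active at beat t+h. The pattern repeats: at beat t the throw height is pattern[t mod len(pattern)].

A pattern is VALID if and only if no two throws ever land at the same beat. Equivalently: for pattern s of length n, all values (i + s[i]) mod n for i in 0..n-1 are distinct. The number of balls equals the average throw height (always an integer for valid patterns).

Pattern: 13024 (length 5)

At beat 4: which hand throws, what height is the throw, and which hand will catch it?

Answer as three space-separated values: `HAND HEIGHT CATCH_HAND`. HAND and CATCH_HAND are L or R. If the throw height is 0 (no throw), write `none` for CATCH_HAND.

Answer: L 4 L

Derivation:
Beat 4: 4 mod 2 = 0, so hand = L
Throw height = pattern[4 mod 5] = pattern[4] = 4
Lands at beat 4+4=8, 8 mod 2 = 0, so catch hand = L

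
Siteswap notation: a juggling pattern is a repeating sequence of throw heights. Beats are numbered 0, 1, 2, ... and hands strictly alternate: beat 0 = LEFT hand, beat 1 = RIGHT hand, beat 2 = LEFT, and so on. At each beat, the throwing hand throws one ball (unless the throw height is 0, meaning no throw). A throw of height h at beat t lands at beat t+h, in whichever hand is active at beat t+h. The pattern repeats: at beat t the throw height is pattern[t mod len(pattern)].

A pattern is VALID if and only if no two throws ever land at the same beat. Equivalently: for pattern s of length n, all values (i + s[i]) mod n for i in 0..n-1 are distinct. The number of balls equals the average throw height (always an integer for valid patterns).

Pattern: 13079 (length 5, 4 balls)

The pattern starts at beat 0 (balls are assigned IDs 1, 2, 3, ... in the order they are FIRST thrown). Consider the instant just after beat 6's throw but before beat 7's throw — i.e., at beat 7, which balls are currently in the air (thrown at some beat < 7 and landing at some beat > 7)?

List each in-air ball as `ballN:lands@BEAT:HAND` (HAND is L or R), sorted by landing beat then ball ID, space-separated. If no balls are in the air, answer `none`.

Beat 0 (L): throw ball1 h=1 -> lands@1:R; in-air after throw: [b1@1:R]
Beat 1 (R): throw ball1 h=3 -> lands@4:L; in-air after throw: [b1@4:L]
Beat 3 (R): throw ball2 h=7 -> lands@10:L; in-air after throw: [b1@4:L b2@10:L]
Beat 4 (L): throw ball1 h=9 -> lands@13:R; in-air after throw: [b2@10:L b1@13:R]
Beat 5 (R): throw ball3 h=1 -> lands@6:L; in-air after throw: [b3@6:L b2@10:L b1@13:R]
Beat 6 (L): throw ball3 h=3 -> lands@9:R; in-air after throw: [b3@9:R b2@10:L b1@13:R]

Answer: ball3:lands@9:R ball2:lands@10:L ball1:lands@13:R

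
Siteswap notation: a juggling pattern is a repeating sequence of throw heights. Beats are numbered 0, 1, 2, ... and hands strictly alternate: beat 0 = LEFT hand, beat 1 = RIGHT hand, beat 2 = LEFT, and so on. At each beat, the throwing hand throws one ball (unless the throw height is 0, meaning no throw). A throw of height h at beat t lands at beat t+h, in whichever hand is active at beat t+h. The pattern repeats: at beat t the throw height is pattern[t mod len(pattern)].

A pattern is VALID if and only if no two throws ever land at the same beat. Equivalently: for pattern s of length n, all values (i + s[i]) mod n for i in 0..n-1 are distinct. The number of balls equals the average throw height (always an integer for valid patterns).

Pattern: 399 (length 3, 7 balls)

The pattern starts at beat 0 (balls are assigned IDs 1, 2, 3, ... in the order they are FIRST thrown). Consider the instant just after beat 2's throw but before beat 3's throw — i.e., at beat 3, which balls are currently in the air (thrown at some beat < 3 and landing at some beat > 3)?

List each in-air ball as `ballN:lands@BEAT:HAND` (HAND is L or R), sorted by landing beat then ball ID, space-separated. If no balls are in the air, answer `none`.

Beat 0 (L): throw ball1 h=3 -> lands@3:R; in-air after throw: [b1@3:R]
Beat 1 (R): throw ball2 h=9 -> lands@10:L; in-air after throw: [b1@3:R b2@10:L]
Beat 2 (L): throw ball3 h=9 -> lands@11:R; in-air after throw: [b1@3:R b2@10:L b3@11:R]
Beat 3 (R): throw ball1 h=3 -> lands@6:L; in-air after throw: [b1@6:L b2@10:L b3@11:R]

Answer: ball2:lands@10:L ball3:lands@11:R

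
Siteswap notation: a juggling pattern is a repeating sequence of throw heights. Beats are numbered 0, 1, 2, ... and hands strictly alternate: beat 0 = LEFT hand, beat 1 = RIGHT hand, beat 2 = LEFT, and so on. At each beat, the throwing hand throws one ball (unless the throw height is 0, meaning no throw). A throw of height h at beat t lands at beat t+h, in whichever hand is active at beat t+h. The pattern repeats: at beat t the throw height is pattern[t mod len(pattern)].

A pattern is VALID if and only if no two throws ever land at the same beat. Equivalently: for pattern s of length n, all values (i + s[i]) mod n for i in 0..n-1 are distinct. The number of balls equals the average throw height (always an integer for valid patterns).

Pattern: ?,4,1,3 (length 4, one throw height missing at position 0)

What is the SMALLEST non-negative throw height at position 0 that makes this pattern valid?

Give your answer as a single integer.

Answer: 0

Derivation:
i=0: s[i]=? (unknown)
i=1: (1 + 4) mod 4 = 1
i=2: (2 + 1) mod 4 = 3
i=3: (3 + 3) mod 4 = 2
Known residues: [1, 2, 3]; need a permutation of 0..3, so missing residue r = 0
Need (0 + s) mod 4 = 0; smallest s = (0 - 0) mod 4 = 0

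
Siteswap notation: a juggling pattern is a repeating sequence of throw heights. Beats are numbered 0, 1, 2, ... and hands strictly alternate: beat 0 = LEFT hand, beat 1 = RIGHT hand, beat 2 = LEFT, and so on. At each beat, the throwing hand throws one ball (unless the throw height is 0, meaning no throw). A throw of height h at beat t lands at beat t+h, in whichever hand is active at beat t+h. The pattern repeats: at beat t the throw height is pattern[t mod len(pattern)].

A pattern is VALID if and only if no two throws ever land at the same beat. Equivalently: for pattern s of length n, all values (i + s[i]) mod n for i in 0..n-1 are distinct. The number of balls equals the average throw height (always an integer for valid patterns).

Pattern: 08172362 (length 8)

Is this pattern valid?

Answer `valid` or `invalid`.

Answer: invalid

Derivation:
i=0: (i + s[i]) mod n = (0 + 0) mod 8 = 0
i=1: (i + s[i]) mod n = (1 + 8) mod 8 = 1
i=2: (i + s[i]) mod n = (2 + 1) mod 8 = 3
i=3: (i + s[i]) mod n = (3 + 7) mod 8 = 2
i=4: (i + s[i]) mod n = (4 + 2) mod 8 = 6
i=5: (i + s[i]) mod n = (5 + 3) mod 8 = 0
i=6: (i + s[i]) mod n = (6 + 6) mod 8 = 4
i=7: (i + s[i]) mod n = (7 + 2) mod 8 = 1
Residues: [0, 1, 3, 2, 6, 0, 4, 1], distinct: False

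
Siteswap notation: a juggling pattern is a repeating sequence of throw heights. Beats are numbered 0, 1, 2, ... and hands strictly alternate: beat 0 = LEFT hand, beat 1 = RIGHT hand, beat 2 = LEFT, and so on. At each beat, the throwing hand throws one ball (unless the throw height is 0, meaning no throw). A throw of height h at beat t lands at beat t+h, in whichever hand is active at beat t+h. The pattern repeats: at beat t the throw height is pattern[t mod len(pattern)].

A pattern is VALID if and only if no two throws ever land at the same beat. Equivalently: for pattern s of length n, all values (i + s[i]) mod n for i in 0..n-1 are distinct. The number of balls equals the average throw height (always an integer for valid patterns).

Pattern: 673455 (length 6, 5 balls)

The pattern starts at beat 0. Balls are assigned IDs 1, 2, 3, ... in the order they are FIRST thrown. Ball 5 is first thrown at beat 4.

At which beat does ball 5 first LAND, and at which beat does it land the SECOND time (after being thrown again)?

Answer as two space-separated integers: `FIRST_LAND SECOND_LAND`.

Answer: 9 13

Derivation:
Beat 0 (L): throw ball1 h=6 -> lands@6:L; in-air after throw: [b1@6:L]
Beat 1 (R): throw ball2 h=7 -> lands@8:L; in-air after throw: [b1@6:L b2@8:L]
Beat 2 (L): throw ball3 h=3 -> lands@5:R; in-air after throw: [b3@5:R b1@6:L b2@8:L]
Beat 3 (R): throw ball4 h=4 -> lands@7:R; in-air after throw: [b3@5:R b1@6:L b4@7:R b2@8:L]
Beat 4 (L): throw ball5 h=5 -> lands@9:R; in-air after throw: [b3@5:R b1@6:L b4@7:R b2@8:L b5@9:R]
Beat 5 (R): throw ball3 h=5 -> lands@10:L; in-air after throw: [b1@6:L b4@7:R b2@8:L b5@9:R b3@10:L]
Beat 6 (L): throw ball1 h=6 -> lands@12:L; in-air after throw: [b4@7:R b2@8:L b5@9:R b3@10:L b1@12:L]
Beat 7 (R): throw ball4 h=7 -> lands@14:L; in-air after throw: [b2@8:L b5@9:R b3@10:L b1@12:L b4@14:L]
Beat 8 (L): throw ball2 h=3 -> lands@11:R; in-air after throw: [b5@9:R b3@10:L b2@11:R b1@12:L b4@14:L]
Beat 9 (R): throw ball5 h=4 -> lands@13:R; in-air after throw: [b3@10:L b2@11:R b1@12:L b5@13:R b4@14:L]
Beat 10 (L): throw ball3 h=5 -> lands@15:R; in-air after throw: [b2@11:R b1@12:L b5@13:R b4@14:L b3@15:R]
Beat 11 (R): throw ball2 h=5 -> lands@16:L; in-air after throw: [b1@12:L b5@13:R b4@14:L b3@15:R b2@16:L]
Beat 12 (L): throw ball1 h=6 -> lands@18:L; in-air after throw: [b5@13:R b4@14:L b3@15:R b2@16:L b1@18:L]
Beat 13 (R): throw ball5 h=7 -> lands@20:L; in-air after throw: [b4@14:L b3@15:R b2@16:L b1@18:L b5@20:L]
Ball 5: thrown@4 h=5 -> first land @9; rethrown@9 h=4 -> second land @13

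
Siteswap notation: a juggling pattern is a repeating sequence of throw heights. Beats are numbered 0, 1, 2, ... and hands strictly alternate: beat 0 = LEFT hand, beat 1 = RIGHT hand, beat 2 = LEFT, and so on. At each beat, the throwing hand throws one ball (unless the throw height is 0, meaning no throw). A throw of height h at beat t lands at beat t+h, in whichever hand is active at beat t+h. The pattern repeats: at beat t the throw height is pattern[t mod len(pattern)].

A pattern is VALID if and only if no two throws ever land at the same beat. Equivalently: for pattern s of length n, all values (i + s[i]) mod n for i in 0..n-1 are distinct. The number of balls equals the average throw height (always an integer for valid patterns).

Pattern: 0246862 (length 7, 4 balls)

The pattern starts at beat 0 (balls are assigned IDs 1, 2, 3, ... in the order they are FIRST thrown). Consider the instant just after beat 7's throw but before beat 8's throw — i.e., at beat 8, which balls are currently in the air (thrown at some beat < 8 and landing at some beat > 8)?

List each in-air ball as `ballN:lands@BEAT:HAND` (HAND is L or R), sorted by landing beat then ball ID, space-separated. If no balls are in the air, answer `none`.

Answer: ball1:lands@9:R ball4:lands@11:R ball3:lands@12:L

Derivation:
Beat 1 (R): throw ball1 h=2 -> lands@3:R; in-air after throw: [b1@3:R]
Beat 2 (L): throw ball2 h=4 -> lands@6:L; in-air after throw: [b1@3:R b2@6:L]
Beat 3 (R): throw ball1 h=6 -> lands@9:R; in-air after throw: [b2@6:L b1@9:R]
Beat 4 (L): throw ball3 h=8 -> lands@12:L; in-air after throw: [b2@6:L b1@9:R b3@12:L]
Beat 5 (R): throw ball4 h=6 -> lands@11:R; in-air after throw: [b2@6:L b1@9:R b4@11:R b3@12:L]
Beat 6 (L): throw ball2 h=2 -> lands@8:L; in-air after throw: [b2@8:L b1@9:R b4@11:R b3@12:L]
Beat 8 (L): throw ball2 h=2 -> lands@10:L; in-air after throw: [b1@9:R b2@10:L b4@11:R b3@12:L]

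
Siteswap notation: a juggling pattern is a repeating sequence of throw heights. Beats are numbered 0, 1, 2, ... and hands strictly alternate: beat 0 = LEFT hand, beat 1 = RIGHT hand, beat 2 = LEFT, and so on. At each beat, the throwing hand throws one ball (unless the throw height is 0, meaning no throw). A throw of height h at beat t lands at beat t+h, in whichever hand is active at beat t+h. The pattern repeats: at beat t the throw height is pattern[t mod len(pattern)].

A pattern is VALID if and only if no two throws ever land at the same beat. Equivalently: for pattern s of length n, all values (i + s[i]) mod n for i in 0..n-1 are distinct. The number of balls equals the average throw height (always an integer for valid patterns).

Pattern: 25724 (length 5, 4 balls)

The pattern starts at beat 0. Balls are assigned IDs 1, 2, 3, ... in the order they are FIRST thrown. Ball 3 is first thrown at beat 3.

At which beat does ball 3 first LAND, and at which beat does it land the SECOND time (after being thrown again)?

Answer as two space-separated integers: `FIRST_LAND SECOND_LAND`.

Answer: 5 7

Derivation:
Beat 0 (L): throw ball1 h=2 -> lands@2:L; in-air after throw: [b1@2:L]
Beat 1 (R): throw ball2 h=5 -> lands@6:L; in-air after throw: [b1@2:L b2@6:L]
Beat 2 (L): throw ball1 h=7 -> lands@9:R; in-air after throw: [b2@6:L b1@9:R]
Beat 3 (R): throw ball3 h=2 -> lands@5:R; in-air after throw: [b3@5:R b2@6:L b1@9:R]
Beat 4 (L): throw ball4 h=4 -> lands@8:L; in-air after throw: [b3@5:R b2@6:L b4@8:L b1@9:R]
Beat 5 (R): throw ball3 h=2 -> lands@7:R; in-air after throw: [b2@6:L b3@7:R b4@8:L b1@9:R]
Beat 6 (L): throw ball2 h=5 -> lands@11:R; in-air after throw: [b3@7:R b4@8:L b1@9:R b2@11:R]
Beat 7 (R): throw ball3 h=7 -> lands@14:L; in-air after throw: [b4@8:L b1@9:R b2@11:R b3@14:L]
Ball 3: thrown@3 h=2 -> first land @5; rethrown@5 h=2 -> second land @7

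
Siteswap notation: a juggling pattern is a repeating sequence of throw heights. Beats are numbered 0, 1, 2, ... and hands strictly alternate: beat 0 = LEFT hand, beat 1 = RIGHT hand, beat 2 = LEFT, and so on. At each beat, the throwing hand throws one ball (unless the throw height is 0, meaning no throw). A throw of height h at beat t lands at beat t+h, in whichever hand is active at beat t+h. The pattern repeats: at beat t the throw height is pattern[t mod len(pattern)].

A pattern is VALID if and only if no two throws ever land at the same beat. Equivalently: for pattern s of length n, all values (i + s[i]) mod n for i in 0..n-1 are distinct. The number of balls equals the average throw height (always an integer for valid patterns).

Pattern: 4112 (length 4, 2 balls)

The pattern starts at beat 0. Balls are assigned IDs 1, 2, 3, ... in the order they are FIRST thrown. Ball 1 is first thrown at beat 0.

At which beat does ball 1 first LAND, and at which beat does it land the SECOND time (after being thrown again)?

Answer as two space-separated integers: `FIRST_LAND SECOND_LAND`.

Answer: 4 8

Derivation:
Beat 0 (L): throw ball1 h=4 -> lands@4:L; in-air after throw: [b1@4:L]
Beat 1 (R): throw ball2 h=1 -> lands@2:L; in-air after throw: [b2@2:L b1@4:L]
Beat 2 (L): throw ball2 h=1 -> lands@3:R; in-air after throw: [b2@3:R b1@4:L]
Beat 3 (R): throw ball2 h=2 -> lands@5:R; in-air after throw: [b1@4:L b2@5:R]
Beat 4 (L): throw ball1 h=4 -> lands@8:L; in-air after throw: [b2@5:R b1@8:L]
Beat 5 (R): throw ball2 h=1 -> lands@6:L; in-air after throw: [b2@6:L b1@8:L]
Beat 6 (L): throw ball2 h=1 -> lands@7:R; in-air after throw: [b2@7:R b1@8:L]
Beat 7 (R): throw ball2 h=2 -> lands@9:R; in-air after throw: [b1@8:L b2@9:R]
Beat 8 (L): throw ball1 h=4 -> lands@12:L; in-air after throw: [b2@9:R b1@12:L]
Ball 1: thrown@0 h=4 -> first land @4; rethrown@4 h=4 -> second land @8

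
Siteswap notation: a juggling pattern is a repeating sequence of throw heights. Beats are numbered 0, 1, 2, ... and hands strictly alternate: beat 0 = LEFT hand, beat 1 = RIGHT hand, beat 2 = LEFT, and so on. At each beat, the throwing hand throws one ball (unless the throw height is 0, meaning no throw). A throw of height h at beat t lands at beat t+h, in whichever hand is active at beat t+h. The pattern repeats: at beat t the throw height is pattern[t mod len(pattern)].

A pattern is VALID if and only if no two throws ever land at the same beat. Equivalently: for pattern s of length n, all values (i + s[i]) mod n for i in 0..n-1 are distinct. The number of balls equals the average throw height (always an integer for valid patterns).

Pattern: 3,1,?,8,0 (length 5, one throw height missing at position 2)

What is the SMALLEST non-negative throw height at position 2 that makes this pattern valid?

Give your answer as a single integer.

i=0: (0 + 3) mod 5 = 3
i=1: (1 + 1) mod 5 = 2
i=2: s[i]=? (unknown)
i=3: (3 + 8) mod 5 = 1
i=4: (4 + 0) mod 5 = 4
Known residues: [1, 2, 3, 4]; need a permutation of 0..4, so missing residue r = 0
Need (2 + s) mod 5 = 0; smallest s = (0 - 2) mod 5 = 3

Answer: 3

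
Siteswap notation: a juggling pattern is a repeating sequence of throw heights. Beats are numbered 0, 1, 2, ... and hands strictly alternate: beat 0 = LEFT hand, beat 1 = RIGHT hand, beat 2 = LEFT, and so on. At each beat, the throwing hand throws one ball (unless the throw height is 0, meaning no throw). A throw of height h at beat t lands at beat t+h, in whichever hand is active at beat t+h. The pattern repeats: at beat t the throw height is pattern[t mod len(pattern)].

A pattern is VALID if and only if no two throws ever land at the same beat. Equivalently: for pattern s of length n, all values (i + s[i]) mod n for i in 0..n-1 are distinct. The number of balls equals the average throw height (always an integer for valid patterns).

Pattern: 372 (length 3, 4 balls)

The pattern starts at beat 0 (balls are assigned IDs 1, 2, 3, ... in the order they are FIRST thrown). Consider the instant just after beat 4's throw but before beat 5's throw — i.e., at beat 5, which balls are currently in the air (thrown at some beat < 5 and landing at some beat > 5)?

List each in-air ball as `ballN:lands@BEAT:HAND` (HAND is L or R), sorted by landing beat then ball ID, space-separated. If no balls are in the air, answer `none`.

Beat 0 (L): throw ball1 h=3 -> lands@3:R; in-air after throw: [b1@3:R]
Beat 1 (R): throw ball2 h=7 -> lands@8:L; in-air after throw: [b1@3:R b2@8:L]
Beat 2 (L): throw ball3 h=2 -> lands@4:L; in-air after throw: [b1@3:R b3@4:L b2@8:L]
Beat 3 (R): throw ball1 h=3 -> lands@6:L; in-air after throw: [b3@4:L b1@6:L b2@8:L]
Beat 4 (L): throw ball3 h=7 -> lands@11:R; in-air after throw: [b1@6:L b2@8:L b3@11:R]
Beat 5 (R): throw ball4 h=2 -> lands@7:R; in-air after throw: [b1@6:L b4@7:R b2@8:L b3@11:R]

Answer: ball1:lands@6:L ball2:lands@8:L ball3:lands@11:R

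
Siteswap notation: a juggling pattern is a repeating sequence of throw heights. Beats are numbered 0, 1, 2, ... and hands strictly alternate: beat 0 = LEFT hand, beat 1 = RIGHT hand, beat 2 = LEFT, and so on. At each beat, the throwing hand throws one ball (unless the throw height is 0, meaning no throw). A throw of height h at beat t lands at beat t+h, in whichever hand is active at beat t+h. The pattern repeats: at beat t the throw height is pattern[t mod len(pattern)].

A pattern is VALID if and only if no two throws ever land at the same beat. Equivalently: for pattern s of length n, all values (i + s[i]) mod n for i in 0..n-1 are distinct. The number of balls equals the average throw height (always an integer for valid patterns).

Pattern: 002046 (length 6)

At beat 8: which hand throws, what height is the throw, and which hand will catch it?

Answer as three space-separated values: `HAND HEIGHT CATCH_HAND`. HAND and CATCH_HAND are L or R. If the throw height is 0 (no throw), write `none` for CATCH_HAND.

Beat 8: 8 mod 2 = 0, so hand = L
Throw height = pattern[8 mod 6] = pattern[2] = 2
Lands at beat 8+2=10, 10 mod 2 = 0, so catch hand = L

Answer: L 2 L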